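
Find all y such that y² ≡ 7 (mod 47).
The square roots of 7 mod 47 are 17 and 30. Verify: 17² = 289 ≡ 7 (mod 47)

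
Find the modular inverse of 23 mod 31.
23^(-1) ≡ 27 (mod 31). Verification: 23 × 27 = 621 ≡ 1 (mod 31)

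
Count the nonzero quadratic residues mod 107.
For prime 107, there are (p-1)/2 = (107-1)/2 = 53 quadratic residues (excluding 0).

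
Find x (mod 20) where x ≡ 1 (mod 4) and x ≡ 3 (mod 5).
M = 4 × 5 = 20. M₁ = 5, y₁ ≡ 1 (mod 4). M₂ = 4, y₂ ≡ 4 (mod 5). x = 1×5×1 + 3×4×4 ≡ 13 (mod 20)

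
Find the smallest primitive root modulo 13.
2

A primitive root g modulo p has order p-1 = 12
Prime divisors of 12: [2, 3]
g is a primitive root iff g^(12/q) ≢ 1 (mod 13) for each prime divisor q
Testing small values:
  g = 2: 2^6 ≡ 12, 2^4 ≡ 3 (mod 13) → none is 1, primitive root!
The smallest primitive root is 2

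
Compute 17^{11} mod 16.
1

Using successive squaring:
Binary expansion of 11: 1011
Powers of 17 mod 16 (each is the square of the previous):
  17^1 ≡ 1 (mod 16)
  17^2 ≡ 1² = 1 ≡ 1 (mod 16)
  17^4 ≡ 1² = 1 ≡ 1 (mod 16)
  17^8 ≡ 1² = 1 ≡ 1 (mod 16)
11 = 8 + 2 + 1, so 17^11 = 17^8 × 17^2 × 17^1 ≡ 1 × 1 × 1 (mod 16)
Multiplying step by step:
  1 × 1 = 1 ≡ 1 (mod 16)
  1 × 1 = 1 ≡ 1 (mod 16)
Result: 17^11 ≡ 1 (mod 16)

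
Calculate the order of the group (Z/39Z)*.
24

Prime factorization: 39 = 3 × 13
Using the formula φ(n) = n × Π(1 - 1/p) for each prime factor p:
φ(39) = 39 × (1 - 1/3) × (1 - 1/13)
φ(39) = 24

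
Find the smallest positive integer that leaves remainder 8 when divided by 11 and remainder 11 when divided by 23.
M = 11 × 23 = 253. M₁ = 23, y₁ ≡ 1 (mod 11). M₂ = 11, y₂ ≡ 21 (mod 23). y = 8×23×1 + 11×11×21 ≡ 195 (mod 253). The smallest positive such number is 195.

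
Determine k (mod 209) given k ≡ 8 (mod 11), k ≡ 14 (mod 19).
52

Using the Chinese Remainder Theorem:
M = product of moduli = 209
For equation 1: M_1 = 19, 19 ≡ 8 (mod 11), inverse of 19 mod 11 is 7 (check: 8 × 7 = 56 ≡ 1 (mod 11))
For equation 2: M_2 = 11, 11 ≡ 11 (mod 19), inverse of 11 mod 19 is 7 (check: 11 × 7 = 77 ≡ 1 (mod 19))
Combine: k ≡ Σ r_i×M_i×(M_i⁻¹ mod m_i) = 8×19×7 + 14×11×7 = 1064 + 1078 = 2142
2142 mod 209 = 52
k ≡ 52 (mod 209)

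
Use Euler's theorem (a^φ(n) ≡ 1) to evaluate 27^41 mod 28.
By Euler: 27^{12} ≡ 1 (mod 28) since gcd(27, 28) = 1. 41 = 3×12 + 5. So 27^{41} ≡ 27^{5} ≡ 27 (mod 28)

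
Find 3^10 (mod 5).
10 = 8 + 2 (binary 1010). Repeated squaring mod 5: 3^1 ≡ 3; 3^2 ≡ 3² = 9 ≡ 4; 3^4 ≡ 4² = 16 ≡ 1; 3^8 ≡ 1² = 1 ≡ 1. Multiply: 3^10 = 3^8 × 3^2 ≡ 1 × 4 (mod 5): 1 × 4 = 4 ≡ 4. So 3^10 ≡ 4 (mod 5).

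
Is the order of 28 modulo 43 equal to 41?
No, the actual order is 42, not 41.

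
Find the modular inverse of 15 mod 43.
15^(-1) ≡ 23 (mod 43). Verification: 15 × 23 = 345 ≡ 1 (mod 43)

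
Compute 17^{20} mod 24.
1

Using successive squaring:
Binary expansion of 20: 10100
Powers of 17 mod 24 (each is the square of the previous):
  17^1 ≡ 17 (mod 24)
  17^2 ≡ 17² = 289 ≡ 1 (mod 24)
  17^4 ≡ 1² = 1 ≡ 1 (mod 24)
  17^8 ≡ 1² = 1 ≡ 1 (mod 24)
  17^16 ≡ 1² = 1 ≡ 1 (mod 24)
20 = 16 + 4, so 17^20 = 17^16 × 17^4 ≡ 1 × 1 (mod 24)
Multiplying step by step:
  1 × 1 = 1 ≡ 1 (mod 24)
Result: 17^20 ≡ 1 (mod 24)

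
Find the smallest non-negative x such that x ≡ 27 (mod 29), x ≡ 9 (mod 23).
607

Using the Chinese Remainder Theorem:
M = product of moduli = 667
For equation 1: M_1 = 23, 23 ≡ 23 (mod 29), inverse of 23 mod 29 is 24 (check: 23 × 24 = 552 ≡ 1 (mod 29))
For equation 2: M_2 = 29, 29 ≡ 6 (mod 23), inverse of 29 mod 23 is 4 (check: 6 × 4 = 24 ≡ 1 (mod 23))
Combine: x ≡ Σ r_i×M_i×(M_i⁻¹ mod m_i) = 27×23×24 + 9×29×4 = 14904 + 1044 = 15948
15948 mod 667 = 607
x ≡ 607 (mod 667)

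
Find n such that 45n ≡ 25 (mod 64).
29

Since gcd(45, 64) = 1 divides 25, a solution exists.
Multiply both sides by the inverse of 45 mod 64:
  45^(-1) mod 64 = 37
  x ≡ 37 × 25 ≡ 925 ≡ 29 (mod 64)
Verification: 45 × 29 = 1305 = 20 × 64 + 25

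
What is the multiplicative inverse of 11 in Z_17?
11^(-1) ≡ 14 (mod 17). Verification: 11 × 14 = 154 ≡ 1 (mod 17)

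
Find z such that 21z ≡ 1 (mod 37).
21^(-1) ≡ 30 (mod 37). Verification: 21 × 30 = 630 ≡ 1 (mod 37)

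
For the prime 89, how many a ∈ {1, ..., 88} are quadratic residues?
For prime 89, there are (p-1)/2 = (89-1)/2 = 44 quadratic residues (excluding 0).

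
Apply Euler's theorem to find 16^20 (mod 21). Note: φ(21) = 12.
By Euler: 16^{12} ≡ 1 (mod 21) since gcd(16, 21) = 1. 20 = 1×12 + 8. So 16^{20} ≡ 16^{8} ≡ 4 (mod 21)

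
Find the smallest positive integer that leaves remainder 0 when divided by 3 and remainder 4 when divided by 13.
M = 3 × 13 = 39. M₁ = 13, y₁ ≡ 1 (mod 3). M₂ = 3, y₂ ≡ 9 (mod 13). y = 0×13×1 + 4×3×9 ≡ 30 (mod 39). The smallest positive such number is 30.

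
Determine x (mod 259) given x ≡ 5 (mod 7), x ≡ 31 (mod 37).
68

Using the Chinese Remainder Theorem:
M = product of moduli = 259
For equation 1: M_1 = 37, 37 ≡ 2 (mod 7), inverse of 37 mod 7 is 4 (check: 2 × 4 = 8 ≡ 1 (mod 7))
For equation 2: M_2 = 7, 7 ≡ 7 (mod 37), inverse of 7 mod 37 is 16 (check: 7 × 16 = 112 ≡ 1 (mod 37))
Combine: x ≡ Σ r_i×M_i×(M_i⁻¹ mod m_i) = 5×37×4 + 31×7×16 = 740 + 3472 = 4212
4212 mod 259 = 68
x ≡ 68 (mod 259)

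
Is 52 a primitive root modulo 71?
Yes

To verify, check if 52^(70/q) ≢ 1 (mod 71) for each prime divisor q of 70
Divisors of 70 = 70: [1, 2, 5, 7, 10, 14, 35, 70]
  52^(70/2) = 52^35 ≡ 70 (mod 71)
  52^(70/5) = 52^14 ≡ 54 (mod 71)
  52^(70/7) = 52^10 ≡ 37 (mod 71)
Conclusion: 52 is a primitive root modulo 71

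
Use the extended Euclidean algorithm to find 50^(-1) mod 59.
Extended GCD: 50(13) + 59(-11) = 1. So 50^(-1) ≡ 13 ≡ 13 (mod 59). Verify: 50 × 13 = 650 ≡ 1 (mod 59)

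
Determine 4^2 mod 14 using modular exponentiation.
2 = 2 (binary 10). Repeated squaring mod 14: 4^1 ≡ 4; 4^2 ≡ 4² = 16 ≡ 2. So 4^2 ≡ 2 (mod 14).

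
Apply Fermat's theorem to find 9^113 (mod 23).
By Fermat: 9^{22} ≡ 1 (mod 23). 113 = 5×22 + 3. So 9^{113} ≡ 9^{3} ≡ 16 (mod 23)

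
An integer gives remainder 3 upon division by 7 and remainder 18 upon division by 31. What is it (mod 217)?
M = 7 × 31 = 217. M₁ = 31, y₁ ≡ 5 (mod 7). M₂ = 7, y₂ ≡ 9 (mod 31). k = 3×31×5 + 18×7×9 ≡ 80 (mod 217). The smallest positive such number is 80.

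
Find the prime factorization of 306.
2 × 3^2 × 17

Divide by primes starting from smallest:
306 ÷ 2 = 153
153 ÷ 3 = 51
51 ÷ 3 = 17
17 ÷ 17 = 1

306 = 2 × 3^2 × 17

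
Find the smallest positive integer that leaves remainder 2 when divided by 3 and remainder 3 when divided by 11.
M = 3 × 11 = 33. M₁ = 11, y₁ ≡ 2 (mod 3). M₂ = 3, y₂ ≡ 4 (mod 11). y = 2×11×2 + 3×3×4 ≡ 14 (mod 33). The smallest positive such number is 14.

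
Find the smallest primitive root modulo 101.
2

A primitive root g modulo p has order p-1 = 100
Prime divisors of 100: [2, 5]
g is a primitive root iff g^(100/q) ≢ 1 (mod 101) for each prime divisor q
Testing small values:
  g = 2: 2^50 ≡ 100, 2^20 ≡ 95 (mod 101) → none is 1, primitive root!
The smallest primitive root is 2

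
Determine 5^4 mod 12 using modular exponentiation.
4 = 4 (binary 100). Repeated squaring mod 12: 5^1 ≡ 5; 5^2 ≡ 5² = 25 ≡ 1; 5^4 ≡ 1² = 1 ≡ 1. So 5^4 ≡ 1 (mod 12).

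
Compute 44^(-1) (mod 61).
44^(-1) ≡ 43 (mod 61). Verification: 44 × 43 = 1892 ≡ 1 (mod 61)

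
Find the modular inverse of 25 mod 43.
25^(-1) ≡ 31 (mod 43). Verification: 25 × 31 = 775 ≡ 1 (mod 43)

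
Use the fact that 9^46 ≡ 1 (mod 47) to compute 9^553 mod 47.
By Fermat: 9^{46} ≡ 1 (mod 47). 553 ≡ 1 (mod 46). So 9^{553} ≡ 9^{1} ≡ 9 (mod 47)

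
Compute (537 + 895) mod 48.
40

(537 + 895) = 1432
1432 mod 48 = 40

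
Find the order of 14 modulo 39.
Powers of 14 mod 39: 14^1≡14, 14^2≡1. Order = 2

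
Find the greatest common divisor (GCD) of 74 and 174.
2

Using the Euclidean algorithm:
74 = 0 × 174 + 74
174 = 2 × 74 + 26
74 = 2 × 26 + 22
26 = 1 × 22 + 4
22 = 5 × 4 + 2
4 = 2 × 2 + 0

GCD(74, 174) = 2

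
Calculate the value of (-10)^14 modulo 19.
Using repeated squaring. (-10) ≡ 9 (mod 19). 14 = 8 + 4 + 2 (binary 1110). Repeated squaring mod 19: 9^1 ≡ 9; 9^2 ≡ 9² = 81 ≡ 5; 9^4 ≡ 5² = 25 ≡ 6; 9^8 ≡ 6² = 36 ≡ 17. Multiply: (-10)^14 ≡ 9^8 × 9^4 × 9^2 ≡ 17 × 6 × 5 (mod 19): 17 × 6 = 102 ≡ 7; 7 × 5 = 35 ≡ 16. So (-10)^14 ≡ 16 (mod 19).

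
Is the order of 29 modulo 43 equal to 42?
Yes, ord_43(29) = 42.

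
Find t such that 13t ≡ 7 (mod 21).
7

Since gcd(13, 21) = 1 divides 7, a solution exists.
Multiply both sides by the inverse of 13 mod 21:
  13^(-1) mod 21 = 13
  x ≡ 13 × 7 ≡ 91 ≡ 7 (mod 21)
Verification: 13 × 7 = 91 = 4 × 21 + 7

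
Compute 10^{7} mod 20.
0

Using successive squaring:
Binary expansion of 7: 111
Powers of 10 mod 20 (each is the square of the previous):
  10^1 ≡ 10 (mod 20)
  10^2 ≡ 10² = 100 ≡ 0 (mod 20)
  10^4 ≡ 0² = 0 ≡ 0 (mod 20)
7 = 4 + 2 + 1, so 10^7 = 10^4 × 10^2 × 10^1 ≡ 0 × 0 × 10 (mod 20)
Multiplying step by step:
  0 × 0 = 0 ≡ 0 (mod 20)
  0 × 10 = 0 ≡ 0 (mod 20)
Result: 10^7 ≡ 0 (mod 20)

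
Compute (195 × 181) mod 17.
3

(195 × 181) = 35295
35295 mod 17 = 3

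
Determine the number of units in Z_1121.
1044

Prime factorization: 1121 = 19 × 59
Using the formula φ(n) = n × Π(1 - 1/p) for each prime factor p:
φ(1121) = 1121 × (1 - 1/19) × (1 - 1/59)
φ(1121) = 1044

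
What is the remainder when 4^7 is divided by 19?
7 = 4 + 2 + 1 (binary 111). Repeated squaring mod 19: 4^1 ≡ 4; 4^2 ≡ 4² = 16 ≡ 16; 4^4 ≡ 16² = 256 ≡ 9. Multiply: 4^7 = 4^4 × 4^2 × 4^1 ≡ 9 × 16 × 4 (mod 19): 9 × 16 = 144 ≡ 11; 11 × 4 = 44 ≡ 6. So 4^7 ≡ 6 (mod 19).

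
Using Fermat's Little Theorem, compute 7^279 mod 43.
By Fermat: 7^{42} ≡ 1 (mod 43). 279 ≡ 27 (mod 42). So 7^{279} ≡ 7^{27} ≡ 42 (mod 43)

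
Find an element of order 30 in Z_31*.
3 has order 30 mod 31 since 3^{30} ≡ 1 (mod 31) and no smaller power works.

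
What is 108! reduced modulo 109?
By Wilson's theorem, (108)! ≡ -1 ≡ 108 (mod 109)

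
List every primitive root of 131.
Primitive roots mod 131: {2, 6, 8, 10, 14, 17, 22, 23, 26, 29, 30, 31, 37, 40, 50, 54, 56, 57, 66, 67, 72, 76, 82, 83, 85, 87, 88, 90, 93, 95, 96, 97, 98, 103, 104, 106, 110, 111, 115, 116, 118, 119, 120, 122, 124, 126, 127, 128}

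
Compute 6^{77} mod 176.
96

Using successive squaring:
Binary expansion of 77: 1001101
Powers of 6 mod 176 (each is the square of the previous):
  6^1 ≡ 6 (mod 176)
  6^2 ≡ 6² = 36 ≡ 36 (mod 176)
  6^4 ≡ 36² = 1296 ≡ 64 (mod 176)
  6^8 ≡ 64² = 4096 ≡ 48 (mod 176)
  6^16 ≡ 48² = 2304 ≡ 16 (mod 176)
  6^32 ≡ 16² = 256 ≡ 80 (mod 176)
  6^64 ≡ 80² = 6400 ≡ 64 (mod 176)
77 = 64 + 8 + 4 + 1, so 6^77 = 6^64 × 6^8 × 6^4 × 6^1 ≡ 64 × 48 × 64 × 6 (mod 176)
Multiplying step by step:
  64 × 48 = 3072 ≡ 80 (mod 176)
  80 × 64 = 5120 ≡ 16 (mod 176)
  16 × 6 = 96 ≡ 96 (mod 176)
Result: 6^77 ≡ 96 (mod 176)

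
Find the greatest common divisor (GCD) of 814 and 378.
2

Using the Euclidean algorithm:
814 = 2 × 378 + 58
378 = 6 × 58 + 30
58 = 1 × 30 + 28
30 = 1 × 28 + 2
28 = 14 × 2 + 0

GCD(814, 378) = 2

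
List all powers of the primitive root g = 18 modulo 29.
g^1, g^2, ..., g^{28} mod 29: {18, 5, 3, 25, 15, 9, 17, 16, 27, 22, 19, 23, 8, 28, 11, 24, 26, 4, 14, 20, 12, 13, 2, 7, 10, 6, 21, 1}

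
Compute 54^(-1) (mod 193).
54^(-1) ≡ 168 (mod 193). Verification: 54 × 168 = 9072 ≡ 1 (mod 193)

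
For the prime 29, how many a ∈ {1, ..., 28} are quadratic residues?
For prime 29, there are (p-1)/2 = (29-1)/2 = 14 quadratic residues (excluding 0).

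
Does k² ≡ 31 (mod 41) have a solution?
By Euler's criterion: 31^{20} ≡ 1 (mod 41). Since this equals 1, 31 is a QR.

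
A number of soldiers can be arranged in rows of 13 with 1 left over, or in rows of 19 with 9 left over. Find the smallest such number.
M = 13 × 19 = 247. M₁ = 19, y₁ ≡ 11 (mod 13). M₂ = 13, y₂ ≡ 3 (mod 19). t = 1×19×11 + 9×13×3 ≡ 66 (mod 247). The smallest positive such number is 66.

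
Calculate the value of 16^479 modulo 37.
Using Fermat: 16^{36} ≡ 1 (mod 37). 479 ≡ 11 (mod 36). So 16^{479} ≡ 16^{11} ≡ 34 (mod 37)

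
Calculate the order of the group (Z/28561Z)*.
26364

Prime factorization: 28561 = 13^4
Using the formula φ(n) = n × Π(1 - 1/p) for each prime factor p:
φ(28561) = 28561 × (1 - 1/13)
φ(28561) = 26364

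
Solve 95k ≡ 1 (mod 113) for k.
69

Using Extended Euclidean Algorithm:
gcd(95, 113) = 1
Bezout coefficients: 95 × -44 + 113 × 37 = 1
So 95 × -44 ≡ 1 (mod 113)
The inverse is -44 mod 113 = 69
Verification: 95 × 69 = 6555 = 58 × 113 + 1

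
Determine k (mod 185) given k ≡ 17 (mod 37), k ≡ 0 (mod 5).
165

Using the Chinese Remainder Theorem:
M = product of moduli = 185
For equation 1: M_1 = 5, 5 ≡ 5 (mod 37), inverse of 5 mod 37 is 15 (check: 5 × 15 = 75 ≡ 1 (mod 37))
For equation 2: M_2 = 37, 37 ≡ 2 (mod 5), inverse of 37 mod 5 is 3 (check: 2 × 3 = 6 ≡ 1 (mod 5))
Combine: k ≡ Σ r_i×M_i×(M_i⁻¹ mod m_i) = 17×5×15 + 0×37×3 = 1275 + 0 = 1275
1275 mod 185 = 165
k ≡ 165 (mod 185)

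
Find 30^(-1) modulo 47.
11

Using Extended Euclidean Algorithm:
gcd(30, 47) = 1
Bezout coefficients: 30 × 11 + 47 × -7 = 1
So 30 × 11 ≡ 1 (mod 47)
The inverse is 11 mod 47 = 11
Verification: 30 × 11 = 330 = 7 × 47 + 1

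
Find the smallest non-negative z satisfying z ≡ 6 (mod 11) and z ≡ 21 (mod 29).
M = 11 × 29 = 319. M₁ = 29, y₁ ≡ 8 (mod 11). M₂ = 11, y₂ ≡ 8 (mod 29). z = 6×29×8 + 21×11×8 ≡ 50 (mod 319)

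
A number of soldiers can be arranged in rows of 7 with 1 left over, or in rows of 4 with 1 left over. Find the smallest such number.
M = 7 × 4 = 28. M₁ = 4, y₁ ≡ 2 (mod 7). M₂ = 7, y₂ ≡ 3 (mod 4). x = 1×4×2 + 1×7×3 ≡ 1 (mod 28). The smallest positive such number is 1.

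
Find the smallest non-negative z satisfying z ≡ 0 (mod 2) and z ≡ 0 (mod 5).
M = 2 × 5 = 10. M₁ = 5, y₁ ≡ 1 (mod 2). M₂ = 2, y₂ ≡ 3 (mod 5). z = 0×5×1 + 0×2×3 ≡ 0 (mod 10)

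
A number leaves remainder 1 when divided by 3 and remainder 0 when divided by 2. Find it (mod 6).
M = 3 × 2 = 6. M₁ = 2, y₁ ≡ 2 (mod 3). M₂ = 3, y₂ ≡ 1 (mod 2). k = 1×2×2 + 0×3×1 ≡ 4 (mod 6)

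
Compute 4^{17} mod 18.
16

Using successive squaring:
Binary expansion of 17: 10001
Powers of 4 mod 18 (each is the square of the previous):
  4^1 ≡ 4 (mod 18)
  4^2 ≡ 4² = 16 ≡ 16 (mod 18)
  4^4 ≡ 16² = 256 ≡ 4 (mod 18)
  4^8 ≡ 4² = 16 ≡ 16 (mod 18)
  4^16 ≡ 16² = 256 ≡ 4 (mod 18)
17 = 16 + 1, so 4^17 = 4^16 × 4^1 ≡ 4 × 4 (mod 18)
Multiplying step by step:
  4 × 4 = 16 ≡ 16 (mod 18)
Result: 4^17 ≡ 16 (mod 18)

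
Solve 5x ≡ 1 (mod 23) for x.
14

Using Extended Euclidean Algorithm:
gcd(5, 23) = 1
Bezout coefficients: 5 × -9 + 23 × 2 = 1
So 5 × -9 ≡ 1 (mod 23)
The inverse is -9 mod 23 = 14
Verification: 5 × 14 = 70 = 3 × 23 + 1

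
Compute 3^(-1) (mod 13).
9

Using Extended Euclidean Algorithm:
gcd(3, 13) = 1
Bezout coefficients: 3 × -4 + 13 × 1 = 1
So 3 × -4 ≡ 1 (mod 13)
The inverse is -4 mod 13 = 9
Verification: 3 × 9 = 27 = 2 × 13 + 1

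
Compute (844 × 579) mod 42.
6

(844 × 579) = 488676
488676 mod 42 = 6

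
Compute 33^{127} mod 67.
35

Using successive squaring:
Binary expansion of 127: 1111111
Powers of 33 mod 67 (each is the square of the previous):
  33^1 ≡ 33 (mod 67)
  33^2 ≡ 33² = 1089 ≡ 17 (mod 67)
  33^4 ≡ 17² = 289 ≡ 21 (mod 67)
  33^8 ≡ 21² = 441 ≡ 39 (mod 67)
  33^16 ≡ 39² = 1521 ≡ 47 (mod 67)
  33^32 ≡ 47² = 2209 ≡ 65 (mod 67)
  33^64 ≡ 65² = 4225 ≡ 4 (mod 67)
127 = 64 + 32 + 16 + 8 + 4 + 2 + 1, so 33^127 = 33^64 × 33^32 × 33^16 × 33^8 × 33^4 × 33^2 × 33^1 ≡ 4 × 65 × 47 × 39 × 21 × 17 × 33 (mod 67)
Multiplying step by step:
  4 × 65 = 260 ≡ 59 (mod 67)
  59 × 47 = 2773 ≡ 26 (mod 67)
  26 × 39 = 1014 ≡ 9 (mod 67)
  9 × 21 = 189 ≡ 55 (mod 67)
  55 × 17 = 935 ≡ 64 (mod 67)
  64 × 33 = 2112 ≡ 35 (mod 67)
Result: 33^127 ≡ 35 (mod 67)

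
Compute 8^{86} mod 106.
40

Using successive squaring:
Binary expansion of 86: 1010110
Powers of 8 mod 106 (each is the square of the previous):
  8^1 ≡ 8 (mod 106)
  8^2 ≡ 8² = 64 ≡ 64 (mod 106)
  8^4 ≡ 64² = 4096 ≡ 68 (mod 106)
  8^8 ≡ 68² = 4624 ≡ 66 (mod 106)
  8^16 ≡ 66² = 4356 ≡ 10 (mod 106)
  8^32 ≡ 10² = 100 ≡ 100 (mod 106)
  8^64 ≡ 100² = 10000 ≡ 36 (mod 106)
86 = 64 + 16 + 4 + 2, so 8^86 = 8^64 × 8^16 × 8^4 × 8^2 ≡ 36 × 10 × 68 × 64 (mod 106)
Multiplying step by step:
  36 × 10 = 360 ≡ 42 (mod 106)
  42 × 68 = 2856 ≡ 100 (mod 106)
  100 × 64 = 6400 ≡ 40 (mod 106)
Result: 8^86 ≡ 40 (mod 106)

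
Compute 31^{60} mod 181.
1

Using successive squaring:
Binary expansion of 60: 111100
Powers of 31 mod 181 (each is the square of the previous):
  31^1 ≡ 31 (mod 181)
  31^2 ≡ 31² = 961 ≡ 56 (mod 181)
  31^4 ≡ 56² = 3136 ≡ 59 (mod 181)
  31^8 ≡ 59² = 3481 ≡ 42 (mod 181)
  31^16 ≡ 42² = 1764 ≡ 135 (mod 181)
  31^32 ≡ 135² = 18225 ≡ 125 (mod 181)
60 = 32 + 16 + 8 + 4, so 31^60 = 31^32 × 31^16 × 31^8 × 31^4 ≡ 125 × 135 × 42 × 59 (mod 181)
Multiplying step by step:
  125 × 135 = 16875 ≡ 42 (mod 181)
  42 × 42 = 1764 ≡ 135 (mod 181)
  135 × 59 = 7965 ≡ 1 (mod 181)
Result: 31^60 ≡ 1 (mod 181)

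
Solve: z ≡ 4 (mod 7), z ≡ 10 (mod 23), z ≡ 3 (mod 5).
M = 7 × 23 × 5 = 805. M₁ = 115, y₁ ≡ 5 (mod 7). M₂ = 35, y₂ ≡ 2 (mod 23). M₃ = 161, y₃ ≡ 1 (mod 5). z = 4×115×5 + 10×35×2 + 3×161×1 ≡ 263 (mod 805)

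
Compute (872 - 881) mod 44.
35

(872 - 881) = -9
-9 mod 44 = 35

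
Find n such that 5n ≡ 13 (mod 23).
21

Since gcd(5, 23) = 1 divides 13, a solution exists.
Multiply both sides by the inverse of 5 mod 23:
  5^(-1) mod 23 = 14
  x ≡ 14 × 13 ≡ 182 ≡ 21 (mod 23)
Verification: 5 × 21 = 105 = 4 × 23 + 13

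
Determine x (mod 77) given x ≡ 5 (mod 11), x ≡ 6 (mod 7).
27

Using the Chinese Remainder Theorem:
M = product of moduli = 77
For equation 1: M_1 = 7, 7 ≡ 7 (mod 11), inverse of 7 mod 11 is 8 (check: 7 × 8 = 56 ≡ 1 (mod 11))
For equation 2: M_2 = 11, 11 ≡ 4 (mod 7), inverse of 11 mod 7 is 2 (check: 4 × 2 = 8 ≡ 1 (mod 7))
Combine: x ≡ Σ r_i×M_i×(M_i⁻¹ mod m_i) = 5×7×8 + 6×11×2 = 280 + 132 = 412
412 mod 77 = 27
x ≡ 27 (mod 77)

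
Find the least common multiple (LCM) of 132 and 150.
3300

First find GCD(132, 150) using the Euclidean algorithm:
132 = 0 × 150 + 132
150 = 1 × 132 + 18
132 = 7 × 18 + 6
18 = 3 × 6 + 0
GCD(132, 150) = 6

LCM formula: LCM(a, b) = (a × b) / GCD(a, b)
LCM(132, 150) = (132 × 150) / 6
LCM(132, 150) = 19800 / 6
LCM(132, 150) = 3300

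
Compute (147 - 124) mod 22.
1

(147 - 124) = 23
23 mod 22 = 1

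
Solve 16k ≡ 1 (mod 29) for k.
20

Using Extended Euclidean Algorithm:
gcd(16, 29) = 1
Bezout coefficients: 16 × -9 + 29 × 5 = 1
So 16 × -9 ≡ 1 (mod 29)
The inverse is -9 mod 29 = 20
Verification: 16 × 20 = 320 = 11 × 29 + 1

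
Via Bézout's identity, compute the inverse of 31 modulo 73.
Extended GCD: 31(33) + 73(-14) = 1. So 31^(-1) ≡ 33 ≡ 33 (mod 73). Verify: 31 × 33 = 1023 ≡ 1 (mod 73)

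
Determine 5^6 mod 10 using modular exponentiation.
6 = 4 + 2 (binary 110). Repeated squaring mod 10: 5^1 ≡ 5; 5^2 ≡ 5² = 25 ≡ 5; 5^4 ≡ 5² = 25 ≡ 5. Multiply: 5^6 = 5^4 × 5^2 ≡ 5 × 5 (mod 10): 5 × 5 = 25 ≡ 5. So 5^6 ≡ 5 (mod 10).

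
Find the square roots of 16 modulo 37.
The square roots of 16 mod 37 are 33 and 4. Verify: 33² = 1089 ≡ 16 (mod 37)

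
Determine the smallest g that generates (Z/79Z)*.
3

A primitive root g modulo p has order p-1 = 78
Prime divisors of 78: [2, 3, 13]
g is a primitive root iff g^(78/q) ≢ 1 (mod 79) for each prime divisor q
Testing small values:
  g = 2: 2^39 ≡ 1, 2^26 ≡ 23, 2^6 ≡ 64 (mod 79) → 2^39 ≡ 1, not primitive root
  g = 3: 3^39 ≡ 78, 3^26 ≡ 23, 3^6 ≡ 18 (mod 79) → none is 1, primitive root!
The smallest primitive root is 3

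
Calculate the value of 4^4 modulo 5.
4 = 4 (binary 100). Repeated squaring mod 5: 4^1 ≡ 4; 4^2 ≡ 4² = 16 ≡ 1; 4^4 ≡ 1² = 1 ≡ 1. So 4^4 ≡ 1 (mod 5).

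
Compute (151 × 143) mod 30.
23

(151 × 143) = 21593
21593 mod 30 = 23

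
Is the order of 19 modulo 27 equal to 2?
No, the actual order is 3, not 2.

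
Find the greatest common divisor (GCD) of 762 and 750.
6

Using the Euclidean algorithm:
762 = 1 × 750 + 12
750 = 62 × 12 + 6
12 = 2 × 6 + 0

GCD(762, 750) = 6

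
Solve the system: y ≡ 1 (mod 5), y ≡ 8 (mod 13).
M = 5 × 13 = 65. M₁ = 13, y₁ ≡ 2 (mod 5). M₂ = 5, y₂ ≡ 8 (mod 13). y = 1×13×2 + 8×5×8 ≡ 21 (mod 65)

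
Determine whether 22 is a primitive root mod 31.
p - 1 = 30 has prime divisors 2, 3, 5. Check 22^(30/q) mod 31 for each: 22^(30/2) = 22^15 ≡ 30, 22^(30/3) = 22^10 ≡ 5, 22^(30/5) = 22^6 ≡ 8 (mod 31). None of these is 1, so 22 has order 30 = φ(31), so it is a primitive root mod 31.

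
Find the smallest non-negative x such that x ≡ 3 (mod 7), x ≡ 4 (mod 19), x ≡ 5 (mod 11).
346

Using the Chinese Remainder Theorem:
M = product of moduli = 1463
For equation 1: M_1 = 209, 209 ≡ 6 (mod 7), inverse of 209 mod 7 is 6 (check: 6 × 6 = 36 ≡ 1 (mod 7))
For equation 2: M_2 = 77, 77 ≡ 1 (mod 19), inverse of 77 mod 19 is 1 (check: 1 × 1 = 1 ≡ 1 (mod 19))
For equation 3: M_3 = 133, 133 ≡ 1 (mod 11), inverse of 133 mod 11 is 1 (check: 1 × 1 = 1 ≡ 1 (mod 11))
Combine: x ≡ Σ r_i×M_i×(M_i⁻¹ mod m_i) = 3×209×6 + 4×77×1 + 5×133×1 = 3762 + 308 + 665 = 4735
4735 mod 1463 = 346
x ≡ 346 (mod 1463)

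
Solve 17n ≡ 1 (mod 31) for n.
11

Using Extended Euclidean Algorithm:
gcd(17, 31) = 1
Bezout coefficients: 17 × 11 + 31 × -6 = 1
So 17 × 11 ≡ 1 (mod 31)
The inverse is 11 mod 31 = 11
Verification: 17 × 11 = 187 = 6 × 31 + 1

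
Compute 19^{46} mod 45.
1

Using successive squaring:
Binary expansion of 46: 101110
Powers of 19 mod 45 (each is the square of the previous):
  19^1 ≡ 19 (mod 45)
  19^2 ≡ 19² = 361 ≡ 1 (mod 45)
  19^4 ≡ 1² = 1 ≡ 1 (mod 45)
  19^8 ≡ 1² = 1 ≡ 1 (mod 45)
  19^16 ≡ 1² = 1 ≡ 1 (mod 45)
  19^32 ≡ 1² = 1 ≡ 1 (mod 45)
46 = 32 + 8 + 4 + 2, so 19^46 = 19^32 × 19^8 × 19^4 × 19^2 ≡ 1 × 1 × 1 × 1 (mod 45)
Multiplying step by step:
  1 × 1 = 1 ≡ 1 (mod 45)
  1 × 1 = 1 ≡ 1 (mod 45)
  1 × 1 = 1 ≡ 1 (mod 45)
Result: 19^46 ≡ 1 (mod 45)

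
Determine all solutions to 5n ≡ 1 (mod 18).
11

Since gcd(5, 18) = 1 divides 1, a solution exists.
Multiply both sides by the inverse of 5 mod 18:
  5^(-1) mod 18 = 11
  x ≡ 11 × 1 ≡ 11 ≡ 11 (mod 18)
Verification: 5 × 11 = 55 = 3 × 18 + 1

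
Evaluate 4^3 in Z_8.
3 = 2 + 1 (binary 11). Repeated squaring mod 8: 4^1 ≡ 4; 4^2 ≡ 4² = 16 ≡ 0. Multiply: 4^3 = 4^2 × 4^1 ≡ 0 × 4 (mod 8): 0 × 4 = 0 ≡ 0. So 4^3 ≡ 0 (mod 8).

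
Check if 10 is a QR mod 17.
By Euler's criterion: 10^{8} ≡ 16 (mod 17). Since this equals -1 (≡ 16), 10 is not a QR.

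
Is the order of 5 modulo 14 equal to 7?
No, the actual order is 6, not 7.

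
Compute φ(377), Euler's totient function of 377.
336

Prime factorization: 377 = 13 × 29
Using the formula φ(n) = n × Π(1 - 1/p) for each prime factor p:
φ(377) = 377 × (1 - 1/13) × (1 - 1/29)
φ(377) = 336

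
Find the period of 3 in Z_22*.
Powers of 3 mod 22: 3^1≡3, 3^2≡9, 3^3≡5, 3^4≡15, 3^5≡1. Order = 5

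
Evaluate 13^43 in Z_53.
Using repeated squaring. 43 = 32 + 8 + 2 + 1 (binary 101011). Repeated squaring mod 53: 13^1 ≡ 13; 13^2 ≡ 13² = 169 ≡ 10; 13^4 ≡ 10² = 100 ≡ 47; 13^8 ≡ 47² = 2209 ≡ 36; 13^16 ≡ 36² = 1296 ≡ 24; 13^32 ≡ 24² = 576 ≡ 46. Multiply: 13^43 = 13^32 × 13^8 × 13^2 × 13^1 ≡ 46 × 36 × 10 × 13 (mod 53): 46 × 36 = 1656 ≡ 13; 13 × 10 = 130 ≡ 24; 24 × 13 = 312 ≡ 47. So 13^43 ≡ 47 (mod 53).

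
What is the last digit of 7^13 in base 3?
Using Fermat: 7^{2} ≡ 1 (mod 3). 13 ≡ 1 (mod 2). So 7^{13} ≡ 7^{1} ≡ 1 (mod 3)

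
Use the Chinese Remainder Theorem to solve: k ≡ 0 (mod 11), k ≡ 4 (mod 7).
11

Using the Chinese Remainder Theorem:
M = product of moduli = 77
For equation 1: M_1 = 7, 7 ≡ 7 (mod 11), inverse of 7 mod 11 is 8 (check: 7 × 8 = 56 ≡ 1 (mod 11))
For equation 2: M_2 = 11, 11 ≡ 4 (mod 7), inverse of 11 mod 7 is 2 (check: 4 × 2 = 8 ≡ 1 (mod 7))
Combine: k ≡ Σ r_i×M_i×(M_i⁻¹ mod m_i) = 0×7×8 + 4×11×2 = 0 + 88 = 88
88 mod 77 = 11
k ≡ 11 (mod 77)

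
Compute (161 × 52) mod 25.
22

(161 × 52) = 8372
8372 mod 25 = 22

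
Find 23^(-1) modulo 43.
15

Using Extended Euclidean Algorithm:
gcd(23, 43) = 1
Bezout coefficients: 23 × 15 + 43 × -8 = 1
So 23 × 15 ≡ 1 (mod 43)
The inverse is 15 mod 43 = 15
Verification: 23 × 15 = 345 = 8 × 43 + 1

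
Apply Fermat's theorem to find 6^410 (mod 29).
By Fermat: 6^{28} ≡ 1 (mod 29). 410 ≡ 18 (mod 28). So 6^{410} ≡ 6^{18} ≡ 20 (mod 29)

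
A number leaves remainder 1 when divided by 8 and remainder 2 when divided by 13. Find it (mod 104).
M = 8 × 13 = 104. M₁ = 13, y₁ ≡ 5 (mod 8). M₂ = 8, y₂ ≡ 5 (mod 13). t = 1×13×5 + 2×8×5 ≡ 41 (mod 104)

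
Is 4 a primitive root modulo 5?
p - 1 = 4 has prime divisors 2. Check 4^(4/q) mod 5 for each: 4^(4/2) = 4^2 ≡ 1 (mod 5). Since 4^2 ≡ 1 (mod 5), the order of 4 divides 2 (in fact the order is 2) ≠ 4, so it is not a primitive root.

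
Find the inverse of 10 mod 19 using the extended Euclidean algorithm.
Extended GCD: 10(2) + 19(-1) = 1. So 10^(-1) ≡ 2 ≡ 2 (mod 19). Verify: 10 × 2 = 20 ≡ 1 (mod 19)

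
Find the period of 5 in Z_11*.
Powers of 5 mod 11: 5^1≡5, 5^2≡3, 5^3≡4, 5^4≡9, 5^5≡1. Order = 5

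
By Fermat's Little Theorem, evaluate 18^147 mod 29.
By Fermat: 18^{28} ≡ 1 (mod 29). 147 ≡ 7 (mod 28). So 18^{147} ≡ 18^{7} ≡ 17 (mod 29)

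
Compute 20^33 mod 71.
Using repeated squaring. 33 = 32 + 1 (binary 100001). Repeated squaring mod 71: 20^1 ≡ 20; 20^2 ≡ 20² = 400 ≡ 45; 20^4 ≡ 45² = 2025 ≡ 37; 20^8 ≡ 37² = 1369 ≡ 20; 20^16 ≡ 20² = 400 ≡ 45; 20^32 ≡ 45² = 2025 ≡ 37. Multiply: 20^33 = 20^32 × 20^1 ≡ 37 × 20 (mod 71): 37 × 20 = 740 ≡ 30. So 20^33 ≡ 30 (mod 71).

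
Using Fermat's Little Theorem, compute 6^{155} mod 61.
32

By Fermat's Little Theorem, a^(p-1) ≡ 1 (mod p) for prime p and gcd(a, p) = 1
Here p = 61, so 6^60 ≡ 1 (mod 61)
We can reduce the exponent: 155 mod 60 = 35
So 6^155 ≡ 6^35 (mod 61)
Computing: 6^35 mod 61 = 32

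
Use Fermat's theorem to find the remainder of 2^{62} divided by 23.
13

By Fermat's Little Theorem, a^(p-1) ≡ 1 (mod p) for prime p and gcd(a, p) = 1
Here p = 23, so 2^22 ≡ 1 (mod 23)
We can reduce the exponent: 62 mod 22 = 18
So 2^62 ≡ 2^18 (mod 23)
Computing: 2^18 mod 23 = 13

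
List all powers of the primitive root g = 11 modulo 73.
g^1, g^2, ..., g^{72} mod 73: {11, 48, 17, 41, 13, 70, 40, 2, 22, 23, 34, 9, 26, 67, 7, 4, 44, 46, 68, 18, 52, 61, 14, 8, 15, 19, 63, 36, 31, 49, 28, 16, 30, 38, 53, 72, 62, 25, 56, 32, 60, 3, 33, 71, 51, 50, 39, 64, 47, 6, 66, 69, 29, 27, 5, 55, 21, 12, 59, 65, 58, 54, 10, 37, 42, 24, 45, 57, 43, 35, 20, 1}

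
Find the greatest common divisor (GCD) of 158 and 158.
158

Using the Euclidean algorithm:
158 = 1 × 158 + 0

GCD(158, 158) = 158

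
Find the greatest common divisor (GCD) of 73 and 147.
1

Using the Euclidean algorithm:
73 = 0 × 147 + 73
147 = 2 × 73 + 1
73 = 73 × 1 + 0

GCD(73, 147) = 1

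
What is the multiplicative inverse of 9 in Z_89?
10

Using Extended Euclidean Algorithm:
gcd(9, 89) = 1
Bezout coefficients: 9 × 10 + 89 × -1 = 1
So 9 × 10 ≡ 1 (mod 89)
The inverse is 10 mod 89 = 10
Verification: 9 × 10 = 90 = 1 × 89 + 1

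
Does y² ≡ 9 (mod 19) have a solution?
By Euler's criterion: 9^{9} ≡ 1 (mod 19). Since this equals 1, 9 is a QR.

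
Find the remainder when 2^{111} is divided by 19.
By Fermat: 2^{18} ≡ 1 (mod 19). 111 = 6×18 + 3. So 2^{111} ≡ 2^{3} ≡ 8 (mod 19)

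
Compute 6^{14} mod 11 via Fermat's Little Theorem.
9

By Fermat's Little Theorem, a^(p-1) ≡ 1 (mod p) for prime p and gcd(a, p) = 1
Here p = 11, so 6^10 ≡ 1 (mod 11)
We can reduce the exponent: 14 mod 10 = 4
So 6^14 ≡ 6^4 (mod 11)
Computing: 6^4 mod 11 = 9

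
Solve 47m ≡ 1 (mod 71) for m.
47^(-1) ≡ 68 (mod 71). Verification: 47 × 68 = 3196 ≡ 1 (mod 71)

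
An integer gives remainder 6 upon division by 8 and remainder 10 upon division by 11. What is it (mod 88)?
M = 8 × 11 = 88. M₁ = 11, y₁ ≡ 3 (mod 8). M₂ = 8, y₂ ≡ 7 (mod 11). x = 6×11×3 + 10×8×7 ≡ 54 (mod 88). The smallest positive such number is 54.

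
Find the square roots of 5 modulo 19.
The square roots of 5 mod 19 are 9 and 10. Verify: 9² = 81 ≡ 5 (mod 19)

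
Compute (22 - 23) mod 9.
8

(22 - 23) = -1
-1 mod 9 = 8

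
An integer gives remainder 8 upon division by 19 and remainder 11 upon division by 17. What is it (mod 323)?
M = 19 × 17 = 323. M₁ = 17, y₁ ≡ 9 (mod 19). M₂ = 19, y₂ ≡ 9 (mod 17). t = 8×17×9 + 11×19×9 ≡ 198 (mod 323). The smallest positive such number is 198.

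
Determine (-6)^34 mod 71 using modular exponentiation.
Using repeated squaring. (-6) ≡ 65 (mod 71). 34 = 32 + 2 (binary 100010). Repeated squaring mod 71: 65^1 ≡ 65; 65^2 ≡ 65² = 4225 ≡ 36; 65^4 ≡ 36² = 1296 ≡ 18; 65^8 ≡ 18² = 324 ≡ 40; 65^16 ≡ 40² = 1600 ≡ 38; 65^32 ≡ 38² = 1444 ≡ 24. Multiply: (-6)^34 ≡ 65^32 × 65^2 ≡ 24 × 36 (mod 71): 24 × 36 = 864 ≡ 12. So (-6)^34 ≡ 12 (mod 71).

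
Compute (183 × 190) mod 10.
0

(183 × 190) = 34770
34770 mod 10 = 0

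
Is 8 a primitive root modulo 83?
Yes

To verify, check if 8^(82/q) ≢ 1 (mod 83) for each prime divisor q of 82
Divisors of 82 = 82: [1, 2, 41, 82]
  8^(82/41) = 8^2 ≡ 64 (mod 83)
  8^(82/2) = 8^41 ≡ 82 (mod 83)
Conclusion: 8 is a primitive root modulo 83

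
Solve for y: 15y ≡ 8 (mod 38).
36

Since gcd(15, 38) = 1 divides 8, a solution exists.
Multiply both sides by the inverse of 15 mod 38:
  15^(-1) mod 38 = 33
  x ≡ 33 × 8 ≡ 264 ≡ 36 (mod 38)
Verification: 15 × 36 = 540 = 14 × 38 + 8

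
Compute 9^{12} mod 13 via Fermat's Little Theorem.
1

By Fermat's Little Theorem, a^(p-1) ≡ 1 (mod p) for prime p and gcd(a, p) = 1
Here p = 13, so 9^12 ≡ 1 (mod 13)
We can reduce the exponent: 12 mod 12 = 0
So 9^12 ≡ 9^0 (mod 13)
Computing: 9^0 mod 13 = 1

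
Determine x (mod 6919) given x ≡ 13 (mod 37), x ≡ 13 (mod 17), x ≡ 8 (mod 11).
1900

Using the Chinese Remainder Theorem:
M = product of moduli = 6919
For equation 1: M_1 = 187, 187 ≡ 2 (mod 37), inverse of 187 mod 37 is 19 (check: 2 × 19 = 38 ≡ 1 (mod 37))
For equation 2: M_2 = 407, 407 ≡ 16 (mod 17), inverse of 407 mod 17 is 16 (check: 16 × 16 = 256 ≡ 1 (mod 17))
For equation 3: M_3 = 629, 629 ≡ 2 (mod 11), inverse of 629 mod 11 is 6 (check: 2 × 6 = 12 ≡ 1 (mod 11))
Combine: x ≡ Σ r_i×M_i×(M_i⁻¹ mod m_i) = 13×187×19 + 13×407×16 + 8×629×6 = 46189 + 84656 + 30192 = 161037
161037 mod 6919 = 1900
x ≡ 1900 (mod 6919)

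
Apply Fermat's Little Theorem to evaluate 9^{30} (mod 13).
1

By Fermat's Little Theorem, a^(p-1) ≡ 1 (mod p) for prime p and gcd(a, p) = 1
Here p = 13, so 9^12 ≡ 1 (mod 13)
We can reduce the exponent: 30 mod 12 = 6
So 9^30 ≡ 9^6 (mod 13)
Computing: 9^6 mod 13 = 1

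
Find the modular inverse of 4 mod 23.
4^(-1) ≡ 6 (mod 23). Verification: 4 × 6 = 24 ≡ 1 (mod 23)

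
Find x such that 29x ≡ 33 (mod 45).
12

Since gcd(29, 45) = 1 divides 33, a solution exists.
Multiply both sides by the inverse of 29 mod 45:
  29^(-1) mod 45 = 14
  x ≡ 14 × 33 ≡ 462 ≡ 12 (mod 45)
Verification: 29 × 12 = 348 = 7 × 45 + 33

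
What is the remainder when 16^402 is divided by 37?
Using Fermat: 16^{36} ≡ 1 (mod 37). 402 ≡ 6 (mod 36). So 16^{402} ≡ 16^{6} ≡ 10 (mod 37)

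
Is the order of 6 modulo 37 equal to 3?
No, the actual order is 4, not 3.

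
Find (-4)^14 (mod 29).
Using repeated squaring. (-4) ≡ 25 (mod 29). 14 = 8 + 4 + 2 (binary 1110). Repeated squaring mod 29: 25^1 ≡ 25; 25^2 ≡ 25² = 625 ≡ 16; 25^4 ≡ 16² = 256 ≡ 24; 25^8 ≡ 24² = 576 ≡ 25. Multiply: (-4)^14 ≡ 25^8 × 25^4 × 25^2 ≡ 25 × 24 × 16 (mod 29): 25 × 24 = 600 ≡ 20; 20 × 16 = 320 ≡ 1. So (-4)^14 ≡ 1 (mod 29).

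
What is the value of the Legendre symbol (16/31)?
(16/31) = 16^{15} mod 31 = 1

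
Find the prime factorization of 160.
2^5 × 5

Divide by primes starting from smallest:
160 ÷ 2 = 80
80 ÷ 2 = 40
40 ÷ 2 = 20
20 ÷ 2 = 10
10 ÷ 2 = 5
5 ÷ 5 = 1

160 = 2^5 × 5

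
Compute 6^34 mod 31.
Using Fermat: 6^{30} ≡ 1 (mod 31). 34 ≡ 4 (mod 30). So 6^{34} ≡ 6^{4} ≡ 25 (mod 31)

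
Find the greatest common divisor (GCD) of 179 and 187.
1

Using the Euclidean algorithm:
179 = 0 × 187 + 179
187 = 1 × 179 + 8
179 = 22 × 8 + 3
8 = 2 × 3 + 2
3 = 1 × 2 + 1
2 = 2 × 1 + 0

GCD(179, 187) = 1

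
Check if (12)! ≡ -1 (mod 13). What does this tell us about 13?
(12)! mod 13 = 12. Since this equals -1 (mod 13), Wilson confirms 13 is prime.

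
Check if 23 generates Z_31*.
p - 1 = 30 has prime divisors 2, 3, 5. Check 23^(30/q) mod 31 for each: 23^(30/2) = 23^15 ≡ 30, 23^(30/3) = 23^10 ≡ 1, 23^(30/5) = 23^6 ≡ 8 (mod 31). Since 23^10 ≡ 1 (mod 31), the order of 23 divides 10 (in fact the order is 10) ≠ 30, so it is not a primitive root.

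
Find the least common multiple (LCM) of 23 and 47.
1081

First find GCD(23, 47) using the Euclidean algorithm:
23 = 0 × 47 + 23
47 = 2 × 23 + 1
23 = 23 × 1 + 0
GCD(23, 47) = 1

LCM formula: LCM(a, b) = (a × b) / GCD(a, b)
LCM(23, 47) = (23 × 47) / 1
LCM(23, 47) = 1081 / 1
LCM(23, 47) = 1081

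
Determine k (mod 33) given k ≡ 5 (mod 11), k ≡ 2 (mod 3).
5

Using the Chinese Remainder Theorem:
M = product of moduli = 33
For equation 1: M_1 = 3, 3 ≡ 3 (mod 11), inverse of 3 mod 11 is 4 (check: 3 × 4 = 12 ≡ 1 (mod 11))
For equation 2: M_2 = 11, 11 ≡ 2 (mod 3), inverse of 11 mod 3 is 2 (check: 2 × 2 = 4 ≡ 1 (mod 3))
Combine: k ≡ Σ r_i×M_i×(M_i⁻¹ mod m_i) = 5×3×4 + 2×11×2 = 60 + 44 = 104
104 mod 33 = 5
k ≡ 5 (mod 33)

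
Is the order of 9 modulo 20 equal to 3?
No, the actual order is 2, not 3.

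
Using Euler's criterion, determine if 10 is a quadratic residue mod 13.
By Euler's criterion: 10^{6} ≡ 1 (mod 13). Since this equals 1, 10 is a QR.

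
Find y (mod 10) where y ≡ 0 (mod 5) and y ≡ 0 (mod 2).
M = 5 × 2 = 10. M₁ = 2, y₁ ≡ 3 (mod 5). M₂ = 5, y₂ ≡ 1 (mod 2). y = 0×2×3 + 0×5×1 ≡ 0 (mod 10)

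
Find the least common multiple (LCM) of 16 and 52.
208

First find GCD(16, 52) using the Euclidean algorithm:
16 = 0 × 52 + 16
52 = 3 × 16 + 4
16 = 4 × 4 + 0
GCD(16, 52) = 4

LCM formula: LCM(a, b) = (a × b) / GCD(a, b)
LCM(16, 52) = (16 × 52) / 4
LCM(16, 52) = 832 / 4
LCM(16, 52) = 208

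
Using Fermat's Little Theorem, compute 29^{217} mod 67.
29

By Fermat's Little Theorem, a^(p-1) ≡ 1 (mod p) for prime p and gcd(a, p) = 1
Here p = 67, so 29^66 ≡ 1 (mod 67)
We can reduce the exponent: 217 mod 66 = 19
So 29^217 ≡ 29^19 (mod 67)
Computing: 29^19 mod 67 = 29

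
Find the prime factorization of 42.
2 × 3 × 7

Divide by primes starting from smallest:
42 ÷ 2 = 21
21 ÷ 3 = 7
7 ÷ 7 = 1

42 = 2 × 3 × 7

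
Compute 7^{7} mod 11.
6

Using successive squaring:
Binary expansion of 7: 111
Powers of 7 mod 11 (each is the square of the previous):
  7^1 ≡ 7 (mod 11)
  7^2 ≡ 7² = 49 ≡ 5 (mod 11)
  7^4 ≡ 5² = 25 ≡ 3 (mod 11)
7 = 4 + 2 + 1, so 7^7 = 7^4 × 7^2 × 7^1 ≡ 3 × 5 × 7 (mod 11)
Multiplying step by step:
  3 × 5 = 15 ≡ 4 (mod 11)
  4 × 7 = 28 ≡ 6 (mod 11)
Result: 7^7 ≡ 6 (mod 11)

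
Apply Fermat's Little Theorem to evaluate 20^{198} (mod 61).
9

By Fermat's Little Theorem, a^(p-1) ≡ 1 (mod p) for prime p and gcd(a, p) = 1
Here p = 61, so 20^60 ≡ 1 (mod 61)
We can reduce the exponent: 198 mod 60 = 18
So 20^198 ≡ 20^18 (mod 61)
Computing: 20^18 mod 61 = 9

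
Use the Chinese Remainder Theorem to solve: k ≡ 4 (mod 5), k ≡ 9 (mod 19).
9

Using the Chinese Remainder Theorem:
M = product of moduli = 95
For equation 1: M_1 = 19, 19 ≡ 4 (mod 5), inverse of 19 mod 5 is 4 (check: 4 × 4 = 16 ≡ 1 (mod 5))
For equation 2: M_2 = 5, 5 ≡ 5 (mod 19), inverse of 5 mod 19 is 4 (check: 5 × 4 = 20 ≡ 1 (mod 19))
Combine: k ≡ Σ r_i×M_i×(M_i⁻¹ mod m_i) = 4×19×4 + 9×5×4 = 304 + 180 = 484
484 mod 95 = 9
k ≡ 9 (mod 95)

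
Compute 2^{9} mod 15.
2

Using successive squaring:
Binary expansion of 9: 1001
Powers of 2 mod 15 (each is the square of the previous):
  2^1 ≡ 2 (mod 15)
  2^2 ≡ 2² = 4 ≡ 4 (mod 15)
  2^4 ≡ 4² = 16 ≡ 1 (mod 15)
  2^8 ≡ 1² = 1 ≡ 1 (mod 15)
9 = 8 + 1, so 2^9 = 2^8 × 2^1 ≡ 1 × 2 (mod 15)
Multiplying step by step:
  1 × 2 = 2 ≡ 2 (mod 15)
Result: 2^9 ≡ 2 (mod 15)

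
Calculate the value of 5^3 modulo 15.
3 = 2 + 1 (binary 11). Repeated squaring mod 15: 5^1 ≡ 5; 5^2 ≡ 5² = 25 ≡ 10. Multiply: 5^3 = 5^2 × 5^1 ≡ 10 × 5 (mod 15): 10 × 5 = 50 ≡ 5. So 5^3 ≡ 5 (mod 15).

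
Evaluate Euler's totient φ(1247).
1176

Prime factorization: 1247 = 29 × 43
Using the formula φ(n) = n × Π(1 - 1/p) for each prime factor p:
φ(1247) = 1247 × (1 - 1/29) × (1 - 1/43)
φ(1247) = 1176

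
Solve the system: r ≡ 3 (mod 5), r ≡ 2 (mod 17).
M = 5 × 17 = 85. M₁ = 17, y₁ ≡ 3 (mod 5). M₂ = 5, y₂ ≡ 7 (mod 17). r = 3×17×3 + 2×5×7 ≡ 53 (mod 85)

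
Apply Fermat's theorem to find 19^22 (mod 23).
By Fermat's Little Theorem, 19^{22} ≡ 1 (mod 23) since 23 is prime and gcd(19, 23) = 1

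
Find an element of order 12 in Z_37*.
8 has order 12 mod 37 since 8^{12} ≡ 1 (mod 37) and no smaller power works.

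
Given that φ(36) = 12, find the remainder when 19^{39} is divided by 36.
By Euler: 19^{12} ≡ 1 (mod 36) since gcd(19, 36) = 1. 39 = 3×12 + 3. So 19^{39} ≡ 19^{3} ≡ 19 (mod 36)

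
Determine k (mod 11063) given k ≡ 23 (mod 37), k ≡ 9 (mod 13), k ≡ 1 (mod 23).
7016

Using the Chinese Remainder Theorem:
M = product of moduli = 11063
For equation 1: M_1 = 299, 299 ≡ 3 (mod 37), inverse of 299 mod 37 is 25 (check: 3 × 25 = 75 ≡ 1 (mod 37))
For equation 2: M_2 = 851, 851 ≡ 6 (mod 13), inverse of 851 mod 13 is 11 (check: 6 × 11 = 66 ≡ 1 (mod 13))
For equation 3: M_3 = 481, 481 ≡ 21 (mod 23), inverse of 481 mod 23 is 11 (check: 21 × 11 = 231 ≡ 1 (mod 23))
Combine: k ≡ Σ r_i×M_i×(M_i⁻¹ mod m_i) = 23×299×25 + 9×851×11 + 1×481×11 = 171925 + 84249 + 5291 = 261465
261465 mod 11063 = 7016
k ≡ 7016 (mod 11063)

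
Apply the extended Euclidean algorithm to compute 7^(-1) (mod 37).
Extended GCD: 7(16) + 37(-3) = 1. So 7^(-1) ≡ 16 ≡ 16 (mod 37). Verify: 7 × 16 = 112 ≡ 1 (mod 37)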